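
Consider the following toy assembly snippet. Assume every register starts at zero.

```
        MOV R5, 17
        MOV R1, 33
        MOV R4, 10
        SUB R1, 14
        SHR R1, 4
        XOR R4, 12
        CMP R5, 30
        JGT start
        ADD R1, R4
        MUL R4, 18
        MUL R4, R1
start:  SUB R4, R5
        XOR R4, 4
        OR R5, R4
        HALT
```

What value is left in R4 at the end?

743

R5=17
R1=33
R4=10
R1=33-14=19
R1=19>>4=1
R4=10^12=6
CMP R5, 30  (cmp 17,30)
JGT start: not taken
R1=1+6=7
R4=6*18=108
R4=108*7=756
R4=756-17=739
R4=739^4=743
R5=17|743=759
halt.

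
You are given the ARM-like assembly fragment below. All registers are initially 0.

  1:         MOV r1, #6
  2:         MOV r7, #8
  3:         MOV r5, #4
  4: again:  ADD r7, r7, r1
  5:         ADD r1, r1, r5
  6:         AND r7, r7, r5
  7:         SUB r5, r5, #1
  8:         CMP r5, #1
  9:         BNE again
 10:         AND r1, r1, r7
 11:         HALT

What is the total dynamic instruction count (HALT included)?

23

MOV r1, #6 → r1=6
MOV r7, #8 → r7=8
MOV r5, #4 → r5=4
ADD r7, r7, r1 → r7=8+6=14
ADD r1, r1, r5 → r1=6+4=10
AND r7, r7, r5 → r7=14&4=4
SUB r5, r5, #1 → r5=4-1=3
CMP r5, #1  (cmp 3,1)
BNE again: taken
ADD r7, r7, r1 → r7=4+10=14
ADD r1, r1, r5 → r1=10+3=13
AND r7, r7, r5 → r7=14&3=2
SUB r5, r5, #1 → r5=3-1=2
CMP r5, #1  (cmp 2,1)
BNE again: taken
ADD r7, r7, r1 → r7=2+13=15
ADD r1, r1, r5 → r1=13+2=15
AND r7, r7, r5 → r7=15&2=2
SUB r5, r5, #1 → r5=2-1=1
CMP r5, #1  (cmp 1,1)
BNE again: not taken
AND r1, r1, r7 → r1=15&2=2
halt.
Total executed instructions: 23.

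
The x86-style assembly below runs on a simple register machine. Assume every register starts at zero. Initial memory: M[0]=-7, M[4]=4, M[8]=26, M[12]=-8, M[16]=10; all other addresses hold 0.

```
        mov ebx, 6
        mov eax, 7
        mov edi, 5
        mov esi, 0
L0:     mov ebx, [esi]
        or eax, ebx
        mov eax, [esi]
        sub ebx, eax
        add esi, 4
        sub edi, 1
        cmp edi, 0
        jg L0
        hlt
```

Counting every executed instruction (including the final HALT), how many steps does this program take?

45

after mov ebx, 6: ebx=6
after mov eax, 7: eax=7
after mov edi, 5: edi=5
after mov esi, 0: esi=0
after mov ebx, [esi]: ebx=M[0]=-7
after or eax, ebx: eax=7|(-7)=-1
after mov eax, [esi]: eax=M[0]=-7
after sub ebx, eax: ebx=(-7)-(-7)=0
after add esi, 4: esi=0+4=4
after sub edi, 1: edi=5-1=4
cmp edi, 0  (cmp 4,0)
jg L0: taken
after mov ebx, [esi]: ebx=M[4]=4
after or eax, ebx: eax=(-7)|4=-3
after mov eax, [esi]: eax=M[4]=4
after sub ebx, eax: ebx=4-4=0
after add esi, 4: esi=4+4=8
after sub edi, 1: edi=4-1=3
cmp edi, 0  (cmp 3,0)
jg L0: taken
after mov ebx, [esi]: ebx=M[8]=26
after or eax, ebx: eax=4|26=30
after mov eax, [esi]: eax=M[8]=26
after sub ebx, eax: ebx=26-26=0
after add esi, 4: esi=8+4=12
after sub edi, 1: edi=3-1=2
cmp edi, 0  (cmp 2,0)
jg L0: taken
after mov ebx, [esi]: ebx=M[12]=-8
after or eax, ebx: eax=26|(-8)=-6
after mov eax, [esi]: eax=M[12]=-8
after sub ebx, eax: ebx=(-8)-(-8)=0
after add esi, 4: esi=12+4=16
after sub edi, 1: edi=2-1=1
cmp edi, 0  (cmp 1,0)
jg L0: taken
after mov ebx, [esi]: ebx=M[16]=10
after or eax, ebx: eax=(-8)|10=-6
after mov eax, [esi]: eax=M[16]=10
after sub ebx, eax: ebx=10-10=0
after add esi, 4: esi=16+4=20
after sub edi, 1: edi=1-1=0
cmp edi, 0  (cmp 0,0)
jg L0: not taken
halt.
Total executed instructions: 45.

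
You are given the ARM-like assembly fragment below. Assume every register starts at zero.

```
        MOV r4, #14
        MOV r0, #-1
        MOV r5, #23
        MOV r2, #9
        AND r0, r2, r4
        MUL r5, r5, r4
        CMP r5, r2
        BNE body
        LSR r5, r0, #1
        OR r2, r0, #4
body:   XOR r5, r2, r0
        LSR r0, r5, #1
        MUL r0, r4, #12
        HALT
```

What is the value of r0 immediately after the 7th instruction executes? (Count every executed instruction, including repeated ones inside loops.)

8

MOV r4, #14 → r4=14
MOV r0, #-1 → r0=-1
MOV r5, #23 → r5=23
MOV r2, #9 → r2=9
AND r0, r2, r4 → r0=9&14=8
MUL r5, r5, r4 → r5=23*14=322
CMP r5, r2  (cmp 322,9)
After step 7: r0 = 8.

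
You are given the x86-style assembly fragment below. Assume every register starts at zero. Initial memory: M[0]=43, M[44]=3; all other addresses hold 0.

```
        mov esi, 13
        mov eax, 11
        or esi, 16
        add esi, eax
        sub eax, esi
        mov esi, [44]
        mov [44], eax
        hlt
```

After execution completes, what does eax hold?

-29

after mov esi, 13: esi=13
after mov eax, 11: eax=11
after or esi, 16: esi=13|16=29
after add esi, eax: esi=29+11=40
after sub eax, esi: eax=11-40=-29
after mov esi, [44]: esi=M[44]=3
mov [44], eax → M[44]=-29
halt.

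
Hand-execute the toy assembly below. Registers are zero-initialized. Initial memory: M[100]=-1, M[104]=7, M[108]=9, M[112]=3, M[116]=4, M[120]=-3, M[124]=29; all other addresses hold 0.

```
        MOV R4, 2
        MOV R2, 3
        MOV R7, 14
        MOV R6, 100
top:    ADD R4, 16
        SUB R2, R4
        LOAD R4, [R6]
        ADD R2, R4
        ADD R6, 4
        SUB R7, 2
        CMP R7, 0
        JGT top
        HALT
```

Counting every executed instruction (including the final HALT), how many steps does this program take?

61

MOV R4, 2 → R4=2
MOV R2, 3 → R2=3
MOV R7, 14 → R7=14
MOV R6, 100 → R6=100
ADD R4, 16 → R4=2+16=18
SUB R2, R4 → R2=3-18=-15
LOAD R4, [R6] → R4=M[100]=-1
ADD R2, R4 → R2=(-15)+(-1)=-16
ADD R6, 4 → R6=100+4=104
SUB R7, 2 → R7=14-2=12
CMP R7, 0  (cmp 12,0)
JGT top: taken
ADD R4, 16 → R4=(-1)+16=15
SUB R2, R4 → R2=(-16)-15=-31
LOAD R4, [R6] → R4=M[104]=7
ADD R2, R4 → R2=(-31)+7=-24
ADD R6, 4 → R6=104+4=108
SUB R7, 2 → R7=12-2=10
CMP R7, 0  (cmp 10,0)
JGT top: taken
ADD R4, 16 → R4=7+16=23
SUB R2, R4 → R2=(-24)-23=-47
LOAD R4, [R6] → R4=M[108]=9
ADD R2, R4 → R2=(-47)+9=-38
ADD R6, 4 → R6=108+4=112
SUB R7, 2 → R7=10-2=8
CMP R7, 0  (cmp 8,0)
JGT top: taken
ADD R4, 16 → R4=9+16=25
SUB R2, R4 → R2=(-38)-25=-63
LOAD R4, [R6] → R4=M[112]=3
ADD R2, R4 → R2=(-63)+3=-60
ADD R6, 4 → R6=112+4=116
SUB R7, 2 → R7=8-2=6
CMP R7, 0  (cmp 6,0)
JGT top: taken
ADD R4, 16 → R4=3+16=19
SUB R2, R4 → R2=(-60)-19=-79
LOAD R4, [R6] → R4=M[116]=4
ADD R2, R4 → R2=(-79)+4=-75
ADD R6, 4 → R6=116+4=120
SUB R7, 2 → R7=6-2=4
CMP R7, 0  (cmp 4,0)
JGT top: taken
ADD R4, 16 → R4=4+16=20
SUB R2, R4 → R2=(-75)-20=-95
LOAD R4, [R6] → R4=M[120]=-3
ADD R2, R4 → R2=(-95)+(-3)=-98
ADD R6, 4 → R6=120+4=124
SUB R7, 2 → R7=4-2=2
CMP R7, 0  (cmp 2,0)
JGT top: taken
ADD R4, 16 → R4=(-3)+16=13
SUB R2, R4 → R2=(-98)-13=-111
LOAD R4, [R6] → R4=M[124]=29
ADD R2, R4 → R2=(-111)+29=-82
ADD R6, 4 → R6=124+4=128
SUB R7, 2 → R7=2-2=0
CMP R7, 0  (cmp 0,0)
JGT top: not taken
halt.
Total executed instructions: 61.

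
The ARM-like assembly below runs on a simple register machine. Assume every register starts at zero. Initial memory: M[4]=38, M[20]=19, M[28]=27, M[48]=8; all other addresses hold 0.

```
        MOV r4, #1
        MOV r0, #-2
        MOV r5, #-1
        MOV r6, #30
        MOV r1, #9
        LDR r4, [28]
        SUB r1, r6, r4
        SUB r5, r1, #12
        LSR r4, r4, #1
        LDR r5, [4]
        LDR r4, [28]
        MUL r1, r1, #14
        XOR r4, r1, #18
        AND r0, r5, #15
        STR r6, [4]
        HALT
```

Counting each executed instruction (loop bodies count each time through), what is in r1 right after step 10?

3

MOV r4, #1 → r4=1
MOV r0, #-2 → r0=-2
MOV r5, #-1 → r5=-1
MOV r6, #30 → r6=30
MOV r1, #9 → r1=9
LDR r4, [28] → r4=M[28]=27
SUB r1, r6, r4 → r1=30-27=3
SUB r5, r1, #12 → r5=3-12=-9
LSR r4, r4, #1 → r4=27>>1=13
LDR r5, [4] → r5=M[4]=38
After step 10: r1 = 3.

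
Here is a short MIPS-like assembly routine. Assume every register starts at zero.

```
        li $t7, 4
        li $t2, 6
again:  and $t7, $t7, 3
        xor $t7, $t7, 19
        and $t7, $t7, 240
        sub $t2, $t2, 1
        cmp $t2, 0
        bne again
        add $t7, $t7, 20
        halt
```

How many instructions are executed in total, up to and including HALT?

40

$t7=4
$t2=6
$t7=4&3=0
$t7=0^19=19
$t7=19&240=16
$t2=6-1=5
cmp $t2, 0  (cmp 5,0)
bne again: taken
$t7=16&3=0
$t7=0^19=19
$t7=19&240=16
$t2=5-1=4
cmp $t2, 0  (cmp 4,0)
bne again: taken
$t7=16&3=0
$t7=0^19=19
$t7=19&240=16
$t2=4-1=3
cmp $t2, 0  (cmp 3,0)
bne again: taken
$t7=16&3=0
$t7=0^19=19
$t7=19&240=16
$t2=3-1=2
cmp $t2, 0  (cmp 2,0)
bne again: taken
$t7=16&3=0
$t7=0^19=19
$t7=19&240=16
$t2=2-1=1
cmp $t2, 0  (cmp 1,0)
bne again: taken
$t7=16&3=0
$t7=0^19=19
$t7=19&240=16
$t2=1-1=0
cmp $t2, 0  (cmp 0,0)
bne again: not taken
$t7=16+20=36
halt.
Total executed instructions: 40.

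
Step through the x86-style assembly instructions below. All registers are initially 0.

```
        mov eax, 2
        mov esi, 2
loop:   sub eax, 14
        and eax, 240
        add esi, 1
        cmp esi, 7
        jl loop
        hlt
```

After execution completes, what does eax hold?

after mov eax, 2: eax=2
after mov esi, 2: esi=2
after sub eax, 14: eax=2-14=-12
after and eax, 240: eax=(-12)&240=240
after add esi, 1: esi=2+1=3
cmp esi, 7  (cmp 3,7)
jl loop: taken
after sub eax, 14: eax=240-14=226
after and eax, 240: eax=226&240=224
after add esi, 1: esi=3+1=4
cmp esi, 7  (cmp 4,7)
jl loop: taken
after sub eax, 14: eax=224-14=210
after and eax, 240: eax=210&240=208
after add esi, 1: esi=4+1=5
cmp esi, 7  (cmp 5,7)
jl loop: taken
after sub eax, 14: eax=208-14=194
after and eax, 240: eax=194&240=192
after add esi, 1: esi=5+1=6
cmp esi, 7  (cmp 6,7)
jl loop: taken
after sub eax, 14: eax=192-14=178
after and eax, 240: eax=178&240=176
after add esi, 1: esi=6+1=7
cmp esi, 7  (cmp 7,7)
jl loop: not taken
halt.

176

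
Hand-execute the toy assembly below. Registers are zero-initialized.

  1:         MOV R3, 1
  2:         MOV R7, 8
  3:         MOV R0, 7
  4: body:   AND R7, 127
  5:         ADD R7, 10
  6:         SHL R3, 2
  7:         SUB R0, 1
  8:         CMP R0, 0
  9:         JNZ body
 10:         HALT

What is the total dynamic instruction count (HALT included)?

46

R3=1
R7=8
R0=7
R7=8&127=8
R7=8+10=18
R3=1<<2=4
R0=7-1=6
CMP R0, 0  (cmp 6,0)
JNZ body: taken
R7=18&127=18
R7=18+10=28
R3=4<<2=16
R0=6-1=5
CMP R0, 0  (cmp 5,0)
JNZ body: taken
R7=28&127=28
R7=28+10=38
R3=16<<2=64
R0=5-1=4
CMP R0, 0  (cmp 4,0)
JNZ body: taken
R7=38&127=38
R7=38+10=48
R3=64<<2=256
R0=4-1=3
CMP R0, 0  (cmp 3,0)
JNZ body: taken
R7=48&127=48
R7=48+10=58
R3=256<<2=1024
R0=3-1=2
CMP R0, 0  (cmp 2,0)
JNZ body: taken
R7=58&127=58
R7=58+10=68
R3=1024<<2=4096
R0=2-1=1
CMP R0, 0  (cmp 1,0)
JNZ body: taken
R7=68&127=68
R7=68+10=78
R3=4096<<2=16384
R0=1-1=0
CMP R0, 0  (cmp 0,0)
JNZ body: not taken
halt.
Total executed instructions: 46.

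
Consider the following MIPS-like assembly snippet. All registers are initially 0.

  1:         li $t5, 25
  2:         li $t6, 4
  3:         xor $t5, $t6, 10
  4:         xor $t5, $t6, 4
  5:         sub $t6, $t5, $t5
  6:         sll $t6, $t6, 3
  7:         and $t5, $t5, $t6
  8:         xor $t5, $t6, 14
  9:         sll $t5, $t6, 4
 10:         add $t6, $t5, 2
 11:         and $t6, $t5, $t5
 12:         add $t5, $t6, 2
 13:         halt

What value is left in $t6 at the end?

0

$t5=25
$t6=4
$t5=4^10=14
$t5=4^4=0
$t6=0-0=0
$t6=0<<3=0
$t5=0&0=0
$t5=0^14=14
$t5=0<<4=0
$t6=0+2=2
$t6=0&0=0
$t5=0+2=2
halt.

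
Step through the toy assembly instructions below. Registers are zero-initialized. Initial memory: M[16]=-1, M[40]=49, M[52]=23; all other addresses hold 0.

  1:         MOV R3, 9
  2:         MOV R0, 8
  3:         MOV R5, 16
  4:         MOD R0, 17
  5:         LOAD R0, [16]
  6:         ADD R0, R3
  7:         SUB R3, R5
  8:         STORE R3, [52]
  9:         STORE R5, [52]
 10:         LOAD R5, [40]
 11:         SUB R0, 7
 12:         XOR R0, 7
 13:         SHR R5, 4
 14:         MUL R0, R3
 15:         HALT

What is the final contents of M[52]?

MOV R3, 9 → R3=9
MOV R0, 8 → R0=8
MOV R5, 16 → R5=16
MOD R0, 17 → R0=8%17=8
LOAD R0, [16] → R0=M[16]=-1
ADD R0, R3 → R0=(-1)+9=8
SUB R3, R5 → R3=9-16=-7
STORE R3, [52] → M[52]=-7
STORE R5, [52] → M[52]=16
LOAD R5, [40] → R5=M[40]=49
SUB R0, 7 → R0=8-7=1
XOR R0, 7 → R0=1^7=6
SHR R5, 4 → R5=49>>4=3
MUL R0, R3 → R0=6*(-7)=-42
halt.

16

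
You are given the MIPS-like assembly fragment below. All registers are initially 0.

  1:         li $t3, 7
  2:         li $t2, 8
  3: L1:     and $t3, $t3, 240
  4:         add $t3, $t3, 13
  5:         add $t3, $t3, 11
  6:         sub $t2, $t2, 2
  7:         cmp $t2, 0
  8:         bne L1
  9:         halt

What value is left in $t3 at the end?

li $t3, 7 → $t3=7
li $t2, 8 → $t2=8
and $t3, $t3, 240 → $t3=7&240=0
add $t3, $t3, 13 → $t3=0+13=13
add $t3, $t3, 11 → $t3=13+11=24
sub $t2, $t2, 2 → $t2=8-2=6
cmp $t2, 0  (cmp 6,0)
bne L1: taken
and $t3, $t3, 240 → $t3=24&240=16
add $t3, $t3, 13 → $t3=16+13=29
add $t3, $t3, 11 → $t3=29+11=40
sub $t2, $t2, 2 → $t2=6-2=4
cmp $t2, 0  (cmp 4,0)
bne L1: taken
and $t3, $t3, 240 → $t3=40&240=32
add $t3, $t3, 13 → $t3=32+13=45
add $t3, $t3, 11 → $t3=45+11=56
sub $t2, $t2, 2 → $t2=4-2=2
cmp $t2, 0  (cmp 2,0)
bne L1: taken
and $t3, $t3, 240 → $t3=56&240=48
add $t3, $t3, 13 → $t3=48+13=61
add $t3, $t3, 11 → $t3=61+11=72
sub $t2, $t2, 2 → $t2=2-2=0
cmp $t2, 0  (cmp 0,0)
bne L1: not taken
halt.

72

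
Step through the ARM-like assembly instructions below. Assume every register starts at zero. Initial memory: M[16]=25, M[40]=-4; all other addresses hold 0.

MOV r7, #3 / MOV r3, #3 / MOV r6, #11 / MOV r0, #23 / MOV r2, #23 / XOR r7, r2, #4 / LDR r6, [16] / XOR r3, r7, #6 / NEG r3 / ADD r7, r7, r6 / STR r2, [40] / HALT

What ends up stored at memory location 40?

r7=3
r3=3
r6=11
r0=23
r2=23
r7=23^4=19
r6=M[16]=25
r3=19^6=21
r3=-(21)=-21
r7=19+25=44
STR r2, [40] → M[40]=23
halt.

23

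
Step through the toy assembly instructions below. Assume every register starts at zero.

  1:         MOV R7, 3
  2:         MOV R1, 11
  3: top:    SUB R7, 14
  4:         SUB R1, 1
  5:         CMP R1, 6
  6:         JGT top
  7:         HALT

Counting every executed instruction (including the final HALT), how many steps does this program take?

R7=3
R1=11
R7=3-14=-11
R1=11-1=10
CMP R1, 6  (cmp 10,6)
JGT top: taken
R7=(-11)-14=-25
R1=10-1=9
CMP R1, 6  (cmp 9,6)
JGT top: taken
R7=(-25)-14=-39
R1=9-1=8
CMP R1, 6  (cmp 8,6)
JGT top: taken
R7=(-39)-14=-53
R1=8-1=7
CMP R1, 6  (cmp 7,6)
JGT top: taken
R7=(-53)-14=-67
R1=7-1=6
CMP R1, 6  (cmp 6,6)
JGT top: not taken
halt.
Total executed instructions: 23.

23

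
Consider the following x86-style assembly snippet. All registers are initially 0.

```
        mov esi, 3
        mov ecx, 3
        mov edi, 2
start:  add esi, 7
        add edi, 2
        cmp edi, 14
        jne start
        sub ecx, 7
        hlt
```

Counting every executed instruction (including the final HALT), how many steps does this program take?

esi=3
ecx=3
edi=2
esi=3+7=10
edi=2+2=4
cmp edi, 14  (cmp 4,14)
jne start: taken
esi=10+7=17
edi=4+2=6
cmp edi, 14  (cmp 6,14)
jne start: taken
esi=17+7=24
edi=6+2=8
cmp edi, 14  (cmp 8,14)
jne start: taken
esi=24+7=31
edi=8+2=10
cmp edi, 14  (cmp 10,14)
jne start: taken
esi=31+7=38
edi=10+2=12
cmp edi, 14  (cmp 12,14)
jne start: taken
esi=38+7=45
edi=12+2=14
cmp edi, 14  (cmp 14,14)
jne start: not taken
ecx=3-7=-4
halt.
Total executed instructions: 29.

29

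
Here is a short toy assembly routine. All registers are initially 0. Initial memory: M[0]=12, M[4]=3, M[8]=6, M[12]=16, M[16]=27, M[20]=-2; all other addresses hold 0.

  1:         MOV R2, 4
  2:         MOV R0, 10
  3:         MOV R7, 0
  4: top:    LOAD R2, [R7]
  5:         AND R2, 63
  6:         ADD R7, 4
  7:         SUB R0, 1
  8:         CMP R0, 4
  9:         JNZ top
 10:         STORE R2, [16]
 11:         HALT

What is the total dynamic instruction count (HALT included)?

after MOV R2, 4: R2=4
after MOV R0, 10: R0=10
after MOV R7, 0: R7=0
after LOAD R2, [R7]: R2=M[0]=12
after AND R2, 63: R2=12&63=12
after ADD R7, 4: R7=0+4=4
after SUB R0, 1: R0=10-1=9
CMP R0, 4  (cmp 9,4)
JNZ top: taken
after LOAD R2, [R7]: R2=M[4]=3
after AND R2, 63: R2=3&63=3
after ADD R7, 4: R7=4+4=8
after SUB R0, 1: R0=9-1=8
CMP R0, 4  (cmp 8,4)
JNZ top: taken
after LOAD R2, [R7]: R2=M[8]=6
after AND R2, 63: R2=6&63=6
after ADD R7, 4: R7=8+4=12
after SUB R0, 1: R0=8-1=7
CMP R0, 4  (cmp 7,4)
JNZ top: taken
after LOAD R2, [R7]: R2=M[12]=16
after AND R2, 63: R2=16&63=16
after ADD R7, 4: R7=12+4=16
after SUB R0, 1: R0=7-1=6
CMP R0, 4  (cmp 6,4)
JNZ top: taken
after LOAD R2, [R7]: R2=M[16]=27
after AND R2, 63: R2=27&63=27
after ADD R7, 4: R7=16+4=20
after SUB R0, 1: R0=6-1=5
CMP R0, 4  (cmp 5,4)
JNZ top: taken
after LOAD R2, [R7]: R2=M[20]=-2
after AND R2, 63: R2=(-2)&63=62
after ADD R7, 4: R7=20+4=24
after SUB R0, 1: R0=5-1=4
CMP R0, 4  (cmp 4,4)
JNZ top: not taken
STORE R2, [16] → M[16]=62
halt.
Total executed instructions: 41.

41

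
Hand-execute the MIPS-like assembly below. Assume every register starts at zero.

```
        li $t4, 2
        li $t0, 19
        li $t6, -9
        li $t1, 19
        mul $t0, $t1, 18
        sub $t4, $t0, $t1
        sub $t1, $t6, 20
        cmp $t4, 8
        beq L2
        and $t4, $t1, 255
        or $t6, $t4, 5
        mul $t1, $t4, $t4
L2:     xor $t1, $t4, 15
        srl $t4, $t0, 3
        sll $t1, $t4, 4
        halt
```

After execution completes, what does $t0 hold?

342

after li $t4, 2: $t4=2
after li $t0, 19: $t0=19
after li $t6, -9: $t6=-9
after li $t1, 19: $t1=19
after mul $t0, $t1, 18: $t0=19*18=342
after sub $t4, $t0, $t1: $t4=342-19=323
after sub $t1, $t6, 20: $t1=(-9)-20=-29
cmp $t4, 8  (cmp 323,8)
beq L2: not taken
after and $t4, $t1, 255: $t4=(-29)&255=227
after or $t6, $t4, 5: $t6=227|5=231
after mul $t1, $t4, $t4: $t1=227*227=51529
after xor $t1, $t4, 15: $t1=227^15=236
after srl $t4, $t0, 3: $t4=342>>3=42
after sll $t1, $t4, 4: $t1=42<<4=672
halt.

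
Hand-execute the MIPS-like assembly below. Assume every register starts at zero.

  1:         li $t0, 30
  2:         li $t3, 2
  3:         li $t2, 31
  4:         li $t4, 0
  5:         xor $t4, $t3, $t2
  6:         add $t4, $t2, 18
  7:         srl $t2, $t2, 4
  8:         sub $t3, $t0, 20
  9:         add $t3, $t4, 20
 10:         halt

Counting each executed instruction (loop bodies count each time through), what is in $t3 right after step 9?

after li $t0, 30: $t0=30
after li $t3, 2: $t3=2
after li $t2, 31: $t2=31
after li $t4, 0: $t4=0
after xor $t4, $t3, $t2: $t4=2^31=29
after add $t4, $t2, 18: $t4=31+18=49
after srl $t2, $t2, 4: $t2=31>>4=1
after sub $t3, $t0, 20: $t3=30-20=10
after add $t3, $t4, 20: $t3=49+20=69
After step 9: $t3 = 69.

69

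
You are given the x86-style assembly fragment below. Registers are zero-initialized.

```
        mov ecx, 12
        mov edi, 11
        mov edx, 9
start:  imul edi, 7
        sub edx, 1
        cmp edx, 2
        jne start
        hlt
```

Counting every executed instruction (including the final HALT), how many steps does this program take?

32

mov ecx, 12 → ecx=12
mov edi, 11 → edi=11
mov edx, 9 → edx=9
imul edi, 7 → edi=11*7=77
sub edx, 1 → edx=9-1=8
cmp edx, 2  (cmp 8,2)
jne start: taken
imul edi, 7 → edi=77*7=539
sub edx, 1 → edx=8-1=7
cmp edx, 2  (cmp 7,2)
jne start: taken
imul edi, 7 → edi=539*7=3773
sub edx, 1 → edx=7-1=6
cmp edx, 2  (cmp 6,2)
jne start: taken
imul edi, 7 → edi=3773*7=26411
sub edx, 1 → edx=6-1=5
cmp edx, 2  (cmp 5,2)
jne start: taken
imul edi, 7 → edi=26411*7=184877
sub edx, 1 → edx=5-1=4
cmp edx, 2  (cmp 4,2)
jne start: taken
imul edi, 7 → edi=184877*7=1294139
sub edx, 1 → edx=4-1=3
cmp edx, 2  (cmp 3,2)
jne start: taken
imul edi, 7 → edi=1294139*7=9058973
sub edx, 1 → edx=3-1=2
cmp edx, 2  (cmp 2,2)
jne start: not taken
halt.
Total executed instructions: 32.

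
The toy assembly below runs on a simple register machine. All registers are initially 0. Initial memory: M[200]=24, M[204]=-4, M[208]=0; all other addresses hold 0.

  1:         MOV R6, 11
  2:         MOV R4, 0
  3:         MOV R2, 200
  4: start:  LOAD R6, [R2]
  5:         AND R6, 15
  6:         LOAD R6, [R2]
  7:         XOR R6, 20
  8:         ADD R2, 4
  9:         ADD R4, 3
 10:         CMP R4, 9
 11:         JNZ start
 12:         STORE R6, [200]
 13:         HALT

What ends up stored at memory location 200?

R6=11
R4=0
R2=200
R6=M[200]=24
R6=24&15=8
R6=M[200]=24
R6=24^20=12
R2=200+4=204
R4=0+3=3
CMP R4, 9  (cmp 3,9)
JNZ start: taken
R6=M[204]=-4
R6=(-4)&15=12
R6=M[204]=-4
R6=(-4)^20=-24
R2=204+4=208
R4=3+3=6
CMP R4, 9  (cmp 6,9)
JNZ start: taken
R6=M[208]=0
R6=0&15=0
R6=M[208]=0
R6=0^20=20
R2=208+4=212
R4=6+3=9
CMP R4, 9  (cmp 9,9)
JNZ start: not taken
STORE R6, [200] → M[200]=20
halt.

20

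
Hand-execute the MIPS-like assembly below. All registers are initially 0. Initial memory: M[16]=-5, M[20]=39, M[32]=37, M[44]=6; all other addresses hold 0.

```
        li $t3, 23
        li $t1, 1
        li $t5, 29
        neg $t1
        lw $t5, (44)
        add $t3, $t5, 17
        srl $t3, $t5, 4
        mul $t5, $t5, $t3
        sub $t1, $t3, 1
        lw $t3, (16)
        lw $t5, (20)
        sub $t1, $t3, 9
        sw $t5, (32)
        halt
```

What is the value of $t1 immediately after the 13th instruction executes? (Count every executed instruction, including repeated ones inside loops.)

-14

$t3=23
$t1=1
$t5=29
$t1=-(1)=-1
$t5=M[44]=6
$t3=6+17=23
$t3=6>>4=0
$t5=6*0=0
$t1=0-1=-1
$t3=M[16]=-5
$t5=M[20]=39
$t1=(-5)-9=-14
sw $t5, (32) → M[32]=39
After step 13: $t1 = -14.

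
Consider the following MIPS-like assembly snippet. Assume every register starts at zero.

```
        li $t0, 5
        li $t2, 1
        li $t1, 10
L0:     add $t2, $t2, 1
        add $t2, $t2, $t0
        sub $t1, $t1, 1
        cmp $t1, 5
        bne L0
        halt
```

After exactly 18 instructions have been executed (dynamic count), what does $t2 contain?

li $t0, 5 → $t0=5
li $t2, 1 → $t2=1
li $t1, 10 → $t1=10
add $t2, $t2, 1 → $t2=1+1=2
add $t2, $t2, $t0 → $t2=2+5=7
sub $t1, $t1, 1 → $t1=10-1=9
cmp $t1, 5  (cmp 9,5)
bne L0: taken
add $t2, $t2, 1 → $t2=7+1=8
add $t2, $t2, $t0 → $t2=8+5=13
sub $t1, $t1, 1 → $t1=9-1=8
cmp $t1, 5  (cmp 8,5)
bne L0: taken
add $t2, $t2, 1 → $t2=13+1=14
add $t2, $t2, $t0 → $t2=14+5=19
sub $t1, $t1, 1 → $t1=8-1=7
cmp $t1, 5  (cmp 7,5)
bne L0: taken
After step 18: $t2 = 19.

19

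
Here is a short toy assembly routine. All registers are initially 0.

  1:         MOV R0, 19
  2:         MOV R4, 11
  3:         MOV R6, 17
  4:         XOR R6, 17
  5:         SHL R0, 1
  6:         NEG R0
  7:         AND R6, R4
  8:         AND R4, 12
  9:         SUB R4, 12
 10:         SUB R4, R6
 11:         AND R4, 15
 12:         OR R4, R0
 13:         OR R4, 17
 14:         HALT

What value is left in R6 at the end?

MOV R0, 19 → R0=19
MOV R4, 11 → R4=11
MOV R6, 17 → R6=17
XOR R6, 17 → R6=17^17=0
SHL R0, 1 → R0=19<<1=38
NEG R0 → R0=-(38)=-38
AND R6, R4 → R6=0&11=0
AND R4, 12 → R4=11&12=8
SUB R4, 12 → R4=8-12=-4
SUB R4, R6 → R4=(-4)-0=-4
AND R4, 15 → R4=(-4)&15=12
OR R4, R0 → R4=12|(-38)=-34
OR R4, 17 → R4=(-34)|17=-33
halt.

0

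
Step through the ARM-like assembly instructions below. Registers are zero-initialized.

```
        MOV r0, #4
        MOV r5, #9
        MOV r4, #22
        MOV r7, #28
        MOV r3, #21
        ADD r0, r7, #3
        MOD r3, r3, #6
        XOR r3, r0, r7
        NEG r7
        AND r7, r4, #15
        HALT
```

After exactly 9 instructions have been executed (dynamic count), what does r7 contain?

-28

after MOV r0, #4: r0=4
after MOV r5, #9: r5=9
after MOV r4, #22: r4=22
after MOV r7, #28: r7=28
after MOV r3, #21: r3=21
after ADD r0, r7, #3: r0=28+3=31
after MOD r3, r3, #6: r3=21%6=3
after XOR r3, r0, r7: r3=31^28=3
after NEG r7: r7=-(28)=-28
After step 9: r7 = -28.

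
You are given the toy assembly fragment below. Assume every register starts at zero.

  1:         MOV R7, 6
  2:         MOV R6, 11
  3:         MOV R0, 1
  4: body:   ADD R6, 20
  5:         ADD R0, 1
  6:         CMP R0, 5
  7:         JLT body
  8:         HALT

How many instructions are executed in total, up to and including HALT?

20

after MOV R7, 6: R7=6
after MOV R6, 11: R6=11
after MOV R0, 1: R0=1
after ADD R6, 20: R6=11+20=31
after ADD R0, 1: R0=1+1=2
CMP R0, 5  (cmp 2,5)
JLT body: taken
after ADD R6, 20: R6=31+20=51
after ADD R0, 1: R0=2+1=3
CMP R0, 5  (cmp 3,5)
JLT body: taken
after ADD R6, 20: R6=51+20=71
after ADD R0, 1: R0=3+1=4
CMP R0, 5  (cmp 4,5)
JLT body: taken
after ADD R6, 20: R6=71+20=91
after ADD R0, 1: R0=4+1=5
CMP R0, 5  (cmp 5,5)
JLT body: not taken
halt.
Total executed instructions: 20.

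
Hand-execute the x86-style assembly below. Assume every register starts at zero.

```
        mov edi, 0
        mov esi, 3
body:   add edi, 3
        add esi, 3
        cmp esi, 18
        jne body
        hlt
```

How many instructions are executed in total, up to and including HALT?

after mov edi, 0: edi=0
after mov esi, 3: esi=3
after add edi, 3: edi=0+3=3
after add esi, 3: esi=3+3=6
cmp esi, 18  (cmp 6,18)
jne body: taken
after add edi, 3: edi=3+3=6
after add esi, 3: esi=6+3=9
cmp esi, 18  (cmp 9,18)
jne body: taken
after add edi, 3: edi=6+3=9
after add esi, 3: esi=9+3=12
cmp esi, 18  (cmp 12,18)
jne body: taken
after add edi, 3: edi=9+3=12
after add esi, 3: esi=12+3=15
cmp esi, 18  (cmp 15,18)
jne body: taken
after add edi, 3: edi=12+3=15
after add esi, 3: esi=15+3=18
cmp esi, 18  (cmp 18,18)
jne body: not taken
halt.
Total executed instructions: 23.

23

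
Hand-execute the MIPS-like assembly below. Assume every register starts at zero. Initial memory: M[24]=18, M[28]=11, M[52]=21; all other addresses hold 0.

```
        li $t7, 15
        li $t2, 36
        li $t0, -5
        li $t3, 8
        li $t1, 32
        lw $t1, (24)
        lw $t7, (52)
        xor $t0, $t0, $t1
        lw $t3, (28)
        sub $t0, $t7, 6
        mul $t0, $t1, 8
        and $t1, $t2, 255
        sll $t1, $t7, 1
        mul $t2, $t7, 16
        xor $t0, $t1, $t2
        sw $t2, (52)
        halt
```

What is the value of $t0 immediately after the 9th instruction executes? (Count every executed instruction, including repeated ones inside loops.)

-23

$t7=15
$t2=36
$t0=-5
$t3=8
$t1=32
$t1=M[24]=18
$t7=M[52]=21
$t0=(-5)^18=-23
$t3=M[28]=11
After step 9: $t0 = -23.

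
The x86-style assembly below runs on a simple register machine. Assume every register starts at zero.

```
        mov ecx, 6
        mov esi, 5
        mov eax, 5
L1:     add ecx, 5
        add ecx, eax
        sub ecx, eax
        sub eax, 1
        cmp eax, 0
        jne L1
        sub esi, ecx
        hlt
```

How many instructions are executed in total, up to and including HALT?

ecx=6
esi=5
eax=5
ecx=6+5=11
ecx=11+5=16
ecx=16-5=11
eax=5-1=4
cmp eax, 0  (cmp 4,0)
jne L1: taken
ecx=11+5=16
ecx=16+4=20
ecx=20-4=16
eax=4-1=3
cmp eax, 0  (cmp 3,0)
jne L1: taken
ecx=16+5=21
ecx=21+3=24
ecx=24-3=21
eax=3-1=2
cmp eax, 0  (cmp 2,0)
jne L1: taken
ecx=21+5=26
ecx=26+2=28
ecx=28-2=26
eax=2-1=1
cmp eax, 0  (cmp 1,0)
jne L1: taken
ecx=26+5=31
ecx=31+1=32
ecx=32-1=31
eax=1-1=0
cmp eax, 0  (cmp 0,0)
jne L1: not taken
esi=5-31=-26
halt.
Total executed instructions: 35.

35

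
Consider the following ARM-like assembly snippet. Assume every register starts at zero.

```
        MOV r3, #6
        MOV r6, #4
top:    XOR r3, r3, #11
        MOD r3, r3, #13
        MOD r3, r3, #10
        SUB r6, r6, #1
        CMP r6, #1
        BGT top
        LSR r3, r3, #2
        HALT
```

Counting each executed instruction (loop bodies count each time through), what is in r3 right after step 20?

r3=6
r6=4
r3=6^11=13
r3=13%13=0
r3=0%10=0
r6=4-1=3
CMP r6, #1  (cmp 3,1)
BGT top: taken
r3=0^11=11
r3=11%13=11
r3=11%10=1
r6=3-1=2
CMP r6, #1  (cmp 2,1)
BGT top: taken
r3=1^11=10
r3=10%13=10
r3=10%10=0
r6=2-1=1
CMP r6, #1  (cmp 1,1)
BGT top: not taken
After step 20: r3 = 0.

0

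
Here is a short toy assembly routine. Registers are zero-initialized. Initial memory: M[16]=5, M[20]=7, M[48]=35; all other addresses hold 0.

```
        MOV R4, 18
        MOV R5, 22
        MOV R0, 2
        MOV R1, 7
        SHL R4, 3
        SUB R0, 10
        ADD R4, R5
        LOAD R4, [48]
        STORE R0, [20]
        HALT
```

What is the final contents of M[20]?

-8

after MOV R4, 18: R4=18
after MOV R5, 22: R5=22
after MOV R0, 2: R0=2
after MOV R1, 7: R1=7
after SHL R4, 3: R4=18<<3=144
after SUB R0, 10: R0=2-10=-8
after ADD R4, R5: R4=144+22=166
after LOAD R4, [48]: R4=M[48]=35
STORE R0, [20] → M[20]=-8
halt.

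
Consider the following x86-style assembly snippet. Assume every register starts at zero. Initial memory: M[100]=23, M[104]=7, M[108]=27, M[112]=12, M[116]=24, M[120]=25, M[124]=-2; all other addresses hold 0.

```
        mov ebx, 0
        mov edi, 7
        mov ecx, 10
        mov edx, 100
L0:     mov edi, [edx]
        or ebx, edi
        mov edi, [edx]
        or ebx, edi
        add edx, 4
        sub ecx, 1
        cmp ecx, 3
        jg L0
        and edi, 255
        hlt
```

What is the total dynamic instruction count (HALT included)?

62

ebx=0
edi=7
ecx=10
edx=100
edi=M[100]=23
ebx=0|23=23
edi=M[100]=23
ebx=23|23=23
edx=100+4=104
ecx=10-1=9
cmp ecx, 3  (cmp 9,3)
jg L0: taken
edi=M[104]=7
ebx=23|7=23
edi=M[104]=7
ebx=23|7=23
edx=104+4=108
ecx=9-1=8
cmp ecx, 3  (cmp 8,3)
jg L0: taken
edi=M[108]=27
ebx=23|27=31
edi=M[108]=27
ebx=31|27=31
edx=108+4=112
ecx=8-1=7
cmp ecx, 3  (cmp 7,3)
jg L0: taken
edi=M[112]=12
ebx=31|12=31
edi=M[112]=12
ebx=31|12=31
edx=112+4=116
ecx=7-1=6
cmp ecx, 3  (cmp 6,3)
jg L0: taken
edi=M[116]=24
ebx=31|24=31
edi=M[116]=24
ebx=31|24=31
edx=116+4=120
ecx=6-1=5
cmp ecx, 3  (cmp 5,3)
jg L0: taken
edi=M[120]=25
ebx=31|25=31
edi=M[120]=25
ebx=31|25=31
edx=120+4=124
ecx=5-1=4
cmp ecx, 3  (cmp 4,3)
jg L0: taken
edi=M[124]=-2
ebx=31|(-2)=-1
edi=M[124]=-2
ebx=(-1)|(-2)=-1
edx=124+4=128
ecx=4-1=3
cmp ecx, 3  (cmp 3,3)
jg L0: not taken
edi=(-2)&255=254
halt.
Total executed instructions: 62.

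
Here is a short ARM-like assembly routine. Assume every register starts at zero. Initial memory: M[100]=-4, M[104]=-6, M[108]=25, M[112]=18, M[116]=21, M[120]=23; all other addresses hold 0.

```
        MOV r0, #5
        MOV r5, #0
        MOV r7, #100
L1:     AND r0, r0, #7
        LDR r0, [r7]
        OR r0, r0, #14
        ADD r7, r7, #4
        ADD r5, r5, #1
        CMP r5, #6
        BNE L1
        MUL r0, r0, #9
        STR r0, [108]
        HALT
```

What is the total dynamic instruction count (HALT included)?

48

MOV r0, #5 → r0=5
MOV r5, #0 → r5=0
MOV r7, #100 → r7=100
AND r0, r0, #7 → r0=5&7=5
LDR r0, [r7] → r0=M[100]=-4
OR r0, r0, #14 → r0=(-4)|14=-2
ADD r7, r7, #4 → r7=100+4=104
ADD r5, r5, #1 → r5=0+1=1
CMP r5, #6  (cmp 1,6)
BNE L1: taken
AND r0, r0, #7 → r0=(-2)&7=6
LDR r0, [r7] → r0=M[104]=-6
OR r0, r0, #14 → r0=(-6)|14=-2
ADD r7, r7, #4 → r7=104+4=108
ADD r5, r5, #1 → r5=1+1=2
CMP r5, #6  (cmp 2,6)
BNE L1: taken
AND r0, r0, #7 → r0=(-2)&7=6
LDR r0, [r7] → r0=M[108]=25
OR r0, r0, #14 → r0=25|14=31
ADD r7, r7, #4 → r7=108+4=112
ADD r5, r5, #1 → r5=2+1=3
CMP r5, #6  (cmp 3,6)
BNE L1: taken
AND r0, r0, #7 → r0=31&7=7
LDR r0, [r7] → r0=M[112]=18
OR r0, r0, #14 → r0=18|14=30
ADD r7, r7, #4 → r7=112+4=116
ADD r5, r5, #1 → r5=3+1=4
CMP r5, #6  (cmp 4,6)
BNE L1: taken
AND r0, r0, #7 → r0=30&7=6
LDR r0, [r7] → r0=M[116]=21
OR r0, r0, #14 → r0=21|14=31
ADD r7, r7, #4 → r7=116+4=120
ADD r5, r5, #1 → r5=4+1=5
CMP r5, #6  (cmp 5,6)
BNE L1: taken
AND r0, r0, #7 → r0=31&7=7
LDR r0, [r7] → r0=M[120]=23
OR r0, r0, #14 → r0=23|14=31
ADD r7, r7, #4 → r7=120+4=124
ADD r5, r5, #1 → r5=5+1=6
CMP r5, #6  (cmp 6,6)
BNE L1: not taken
MUL r0, r0, #9 → r0=31*9=279
STR r0, [108] → M[108]=279
halt.
Total executed instructions: 48.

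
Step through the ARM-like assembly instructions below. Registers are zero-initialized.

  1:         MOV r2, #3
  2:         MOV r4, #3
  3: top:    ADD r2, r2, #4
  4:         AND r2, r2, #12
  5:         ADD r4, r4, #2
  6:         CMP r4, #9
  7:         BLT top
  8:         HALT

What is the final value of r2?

MOV r2, #3 → r2=3
MOV r4, #3 → r4=3
ADD r2, r2, #4 → r2=3+4=7
AND r2, r2, #12 → r2=7&12=4
ADD r4, r4, #2 → r4=3+2=5
CMP r4, #9  (cmp 5,9)
BLT top: taken
ADD r2, r2, #4 → r2=4+4=8
AND r2, r2, #12 → r2=8&12=8
ADD r4, r4, #2 → r4=5+2=7
CMP r4, #9  (cmp 7,9)
BLT top: taken
ADD r2, r2, #4 → r2=8+4=12
AND r2, r2, #12 → r2=12&12=12
ADD r4, r4, #2 → r4=7+2=9
CMP r4, #9  (cmp 9,9)
BLT top: not taken
halt.

12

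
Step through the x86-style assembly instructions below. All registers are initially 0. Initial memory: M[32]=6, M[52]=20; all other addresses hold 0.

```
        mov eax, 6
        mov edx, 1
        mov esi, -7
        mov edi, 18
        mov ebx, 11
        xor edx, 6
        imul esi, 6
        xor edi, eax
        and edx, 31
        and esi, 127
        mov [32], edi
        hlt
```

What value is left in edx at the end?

7

after mov eax, 6: eax=6
after mov edx, 1: edx=1
after mov esi, -7: esi=-7
after mov edi, 18: edi=18
after mov ebx, 11: ebx=11
after xor edx, 6: edx=1^6=7
after imul esi, 6: esi=(-7)*6=-42
after xor edi, eax: edi=18^6=20
after and edx, 31: edx=7&31=7
after and esi, 127: esi=(-42)&127=86
mov [32], edi → M[32]=20
halt.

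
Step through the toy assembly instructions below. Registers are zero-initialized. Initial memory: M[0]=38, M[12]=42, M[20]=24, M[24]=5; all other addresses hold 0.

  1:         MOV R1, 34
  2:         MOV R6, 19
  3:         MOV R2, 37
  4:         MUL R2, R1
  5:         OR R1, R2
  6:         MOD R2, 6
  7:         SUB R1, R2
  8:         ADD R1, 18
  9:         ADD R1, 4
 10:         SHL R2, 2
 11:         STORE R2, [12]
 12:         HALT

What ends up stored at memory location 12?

R1=34
R6=19
R2=37
R2=37*34=1258
R1=34|1258=1258
R2=1258%6=4
R1=1258-4=1254
R1=1254+18=1272
R1=1272+4=1276
R2=4<<2=16
STORE R2, [12] → M[12]=16
halt.

16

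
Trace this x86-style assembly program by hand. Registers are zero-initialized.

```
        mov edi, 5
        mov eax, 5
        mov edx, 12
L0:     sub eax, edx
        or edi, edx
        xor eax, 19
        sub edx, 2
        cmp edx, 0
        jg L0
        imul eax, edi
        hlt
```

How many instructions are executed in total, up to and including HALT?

41

after mov edi, 5: edi=5
after mov eax, 5: eax=5
after mov edx, 12: edx=12
after sub eax, edx: eax=5-12=-7
after or edi, edx: edi=5|12=13
after xor eax, 19: eax=(-7)^19=-22
after sub edx, 2: edx=12-2=10
cmp edx, 0  (cmp 10,0)
jg L0: taken
after sub eax, edx: eax=(-22)-10=-32
after or edi, edx: edi=13|10=15
after xor eax, 19: eax=(-32)^19=-13
after sub edx, 2: edx=10-2=8
cmp edx, 0  (cmp 8,0)
jg L0: taken
after sub eax, edx: eax=(-13)-8=-21
after or edi, edx: edi=15|8=15
after xor eax, 19: eax=(-21)^19=-8
after sub edx, 2: edx=8-2=6
cmp edx, 0  (cmp 6,0)
jg L0: taken
after sub eax, edx: eax=(-8)-6=-14
after or edi, edx: edi=15|6=15
after xor eax, 19: eax=(-14)^19=-31
after sub edx, 2: edx=6-2=4
cmp edx, 0  (cmp 4,0)
jg L0: taken
after sub eax, edx: eax=(-31)-4=-35
after or edi, edx: edi=15|4=15
after xor eax, 19: eax=(-35)^19=-50
after sub edx, 2: edx=4-2=2
cmp edx, 0  (cmp 2,0)
jg L0: taken
after sub eax, edx: eax=(-50)-2=-52
after or edi, edx: edi=15|2=15
after xor eax, 19: eax=(-52)^19=-33
after sub edx, 2: edx=2-2=0
cmp edx, 0  (cmp 0,0)
jg L0: not taken
after imul eax, edi: eax=(-33)*15=-495
halt.
Total executed instructions: 41.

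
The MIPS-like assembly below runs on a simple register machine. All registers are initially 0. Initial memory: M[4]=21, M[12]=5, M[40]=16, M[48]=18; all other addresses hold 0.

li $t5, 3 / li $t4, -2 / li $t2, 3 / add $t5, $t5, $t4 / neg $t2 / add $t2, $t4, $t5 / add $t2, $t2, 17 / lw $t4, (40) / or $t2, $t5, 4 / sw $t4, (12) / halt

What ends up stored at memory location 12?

16

$t5=3
$t4=-2
$t2=3
$t5=3+(-2)=1
$t2=-(3)=-3
$t2=(-2)+1=-1
$t2=(-1)+17=16
$t4=M[40]=16
$t2=1|4=5
sw $t4, (12) → M[12]=16
halt.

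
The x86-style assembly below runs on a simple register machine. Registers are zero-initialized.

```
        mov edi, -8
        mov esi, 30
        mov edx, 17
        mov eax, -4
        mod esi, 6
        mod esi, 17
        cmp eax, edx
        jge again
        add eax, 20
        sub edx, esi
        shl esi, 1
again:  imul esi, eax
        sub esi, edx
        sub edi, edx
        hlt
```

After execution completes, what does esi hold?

-17

mov edi, -8 → edi=-8
mov esi, 30 → esi=30
mov edx, 17 → edx=17
mov eax, -4 → eax=-4
mod esi, 6 → esi=30%6=0
mod esi, 17 → esi=0%17=0
cmp eax, edx  (cmp -4,17)
jge again: not taken
add eax, 20 → eax=(-4)+20=16
sub edx, esi → edx=17-0=17
shl esi, 1 → esi=0<<1=0
imul esi, eax → esi=0*16=0
sub esi, edx → esi=0-17=-17
sub edi, edx → edi=(-8)-17=-25
halt.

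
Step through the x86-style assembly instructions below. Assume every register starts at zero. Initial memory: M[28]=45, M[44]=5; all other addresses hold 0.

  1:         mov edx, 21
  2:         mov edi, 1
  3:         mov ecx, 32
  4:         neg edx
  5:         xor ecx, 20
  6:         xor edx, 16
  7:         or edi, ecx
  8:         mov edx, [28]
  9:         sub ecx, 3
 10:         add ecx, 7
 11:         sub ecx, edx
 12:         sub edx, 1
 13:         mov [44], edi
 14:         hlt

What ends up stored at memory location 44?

53

mov edx, 21 → edx=21
mov edi, 1 → edi=1
mov ecx, 32 → ecx=32
neg edx → edx=-(21)=-21
xor ecx, 20 → ecx=32^20=52
xor edx, 16 → edx=(-21)^16=-5
or edi, ecx → edi=1|52=53
mov edx, [28] → edx=M[28]=45
sub ecx, 3 → ecx=52-3=49
add ecx, 7 → ecx=49+7=56
sub ecx, edx → ecx=56-45=11
sub edx, 1 → edx=45-1=44
mov [44], edi → M[44]=53
halt.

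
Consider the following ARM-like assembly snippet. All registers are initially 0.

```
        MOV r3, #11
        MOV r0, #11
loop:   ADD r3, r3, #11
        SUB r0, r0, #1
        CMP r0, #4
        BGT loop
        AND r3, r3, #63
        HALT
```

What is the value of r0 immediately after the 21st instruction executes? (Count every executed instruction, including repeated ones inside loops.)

r3=11
r0=11
r3=11+11=22
r0=11-1=10
CMP r0, #4  (cmp 10,4)
BGT loop: taken
r3=22+11=33
r0=10-1=9
CMP r0, #4  (cmp 9,4)
BGT loop: taken
r3=33+11=44
r0=9-1=8
CMP r0, #4  (cmp 8,4)
BGT loop: taken
r3=44+11=55
r0=8-1=7
CMP r0, #4  (cmp 7,4)
BGT loop: taken
r3=55+11=66
r0=7-1=6
CMP r0, #4  (cmp 6,4)
After step 21: r0 = 6.

6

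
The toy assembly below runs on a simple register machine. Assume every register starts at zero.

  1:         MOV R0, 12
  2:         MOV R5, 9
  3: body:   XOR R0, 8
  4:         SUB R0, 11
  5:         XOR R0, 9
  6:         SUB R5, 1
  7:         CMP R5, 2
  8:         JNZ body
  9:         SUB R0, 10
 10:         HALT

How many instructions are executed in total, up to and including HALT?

46

after MOV R0, 12: R0=12
after MOV R5, 9: R5=9
after XOR R0, 8: R0=12^8=4
after SUB R0, 11: R0=4-11=-7
after XOR R0, 9: R0=(-7)^9=-16
after SUB R5, 1: R5=9-1=8
CMP R5, 2  (cmp 8,2)
JNZ body: taken
after XOR R0, 8: R0=(-16)^8=-8
after SUB R0, 11: R0=(-8)-11=-19
after XOR R0, 9: R0=(-19)^9=-28
after SUB R5, 1: R5=8-1=7
CMP R5, 2  (cmp 7,2)
JNZ body: taken
after XOR R0, 8: R0=(-28)^8=-20
after SUB R0, 11: R0=(-20)-11=-31
after XOR R0, 9: R0=(-31)^9=-24
after SUB R5, 1: R5=7-1=6
CMP R5, 2  (cmp 6,2)
JNZ body: taken
after XOR R0, 8: R0=(-24)^8=-32
after SUB R0, 11: R0=(-32)-11=-43
after XOR R0, 9: R0=(-43)^9=-36
after SUB R5, 1: R5=6-1=5
CMP R5, 2  (cmp 5,2)
JNZ body: taken
after XOR R0, 8: R0=(-36)^8=-44
after SUB R0, 11: R0=(-44)-11=-55
after XOR R0, 9: R0=(-55)^9=-64
after SUB R5, 1: R5=5-1=4
CMP R5, 2  (cmp 4,2)
JNZ body: taken
after XOR R0, 8: R0=(-64)^8=-56
after SUB R0, 11: R0=(-56)-11=-67
after XOR R0, 9: R0=(-67)^9=-76
after SUB R5, 1: R5=4-1=3
CMP R5, 2  (cmp 3,2)
JNZ body: taken
after XOR R0, 8: R0=(-76)^8=-68
after SUB R0, 11: R0=(-68)-11=-79
after XOR R0, 9: R0=(-79)^9=-72
after SUB R5, 1: R5=3-1=2
CMP R5, 2  (cmp 2,2)
JNZ body: not taken
after SUB R0, 10: R0=(-72)-10=-82
halt.
Total executed instructions: 46.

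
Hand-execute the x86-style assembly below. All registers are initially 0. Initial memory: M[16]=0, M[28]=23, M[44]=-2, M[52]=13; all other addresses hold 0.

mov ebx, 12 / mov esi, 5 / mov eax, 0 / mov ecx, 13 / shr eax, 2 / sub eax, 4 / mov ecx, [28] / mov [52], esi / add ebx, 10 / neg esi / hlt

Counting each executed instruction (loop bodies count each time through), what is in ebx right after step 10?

22

after mov ebx, 12: ebx=12
after mov esi, 5: esi=5
after mov eax, 0: eax=0
after mov ecx, 13: ecx=13
after shr eax, 2: eax=0>>2=0
after sub eax, 4: eax=0-4=-4
after mov ecx, [28]: ecx=M[28]=23
mov [52], esi → M[52]=5
after add ebx, 10: ebx=12+10=22
after neg esi: esi=-(5)=-5
After step 10: ebx = 22.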